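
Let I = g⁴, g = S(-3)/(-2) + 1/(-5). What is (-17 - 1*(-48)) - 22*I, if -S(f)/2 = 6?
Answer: -15540807/625 ≈ -24865.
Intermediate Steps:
S(f) = -12 (S(f) = -2*6 = -12)
g = 29/5 (g = -12/(-2) + 1/(-5) = -12*(-½) + 1*(-⅕) = 6 - ⅕ = 29/5 ≈ 5.8000)
I = 707281/625 (I = (29/5)⁴ = 707281/625 ≈ 1131.7)
(-17 - 1*(-48)) - 22*I = (-17 - 1*(-48)) - 22*707281/625 = (-17 + 48) - 15560182/625 = 31 - 15560182/625 = -15540807/625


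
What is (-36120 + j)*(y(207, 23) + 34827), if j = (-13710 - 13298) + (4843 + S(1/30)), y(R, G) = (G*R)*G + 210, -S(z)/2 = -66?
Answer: -8405434620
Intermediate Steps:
S(z) = 132 (S(z) = -2*(-66) = 132)
y(R, G) = 210 + R*G² (y(R, G) = R*G² + 210 = 210 + R*G²)
j = -22033 (j = (-13710 - 13298) + (4843 + 132) = -27008 + 4975 = -22033)
(-36120 + j)*(y(207, 23) + 34827) = (-36120 - 22033)*((210 + 207*23²) + 34827) = -58153*((210 + 207*529) + 34827) = -58153*((210 + 109503) + 34827) = -58153*(109713 + 34827) = -58153*144540 = -8405434620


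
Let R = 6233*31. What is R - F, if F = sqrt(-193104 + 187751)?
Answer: 193223 - I*sqrt(5353) ≈ 1.9322e+5 - 73.164*I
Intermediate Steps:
F = I*sqrt(5353) (F = sqrt(-5353) = I*sqrt(5353) ≈ 73.164*I)
R = 193223
R - F = 193223 - I*sqrt(5353)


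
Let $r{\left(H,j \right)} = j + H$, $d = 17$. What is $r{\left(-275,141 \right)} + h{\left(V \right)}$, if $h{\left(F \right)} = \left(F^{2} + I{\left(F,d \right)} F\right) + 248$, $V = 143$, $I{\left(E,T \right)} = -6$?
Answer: $19705$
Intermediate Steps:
$r{\left(H,j \right)} = H + j$
$h{\left(F \right)} = 248 + F^{2} - 6 F$ ($h{\left(F \right)} = \left(F^{2} - 6 F\right) + 248 = 248 + F^{2} - 6 F$)
$r{\left(-275,141 \right)} + h{\left(V \right)} = \left(-275 + 141\right) + \left(248 + 143^{2} - 858\right) = -134 + \left(248 + 20449 - 858\right) = -134 + 19839 = 19705$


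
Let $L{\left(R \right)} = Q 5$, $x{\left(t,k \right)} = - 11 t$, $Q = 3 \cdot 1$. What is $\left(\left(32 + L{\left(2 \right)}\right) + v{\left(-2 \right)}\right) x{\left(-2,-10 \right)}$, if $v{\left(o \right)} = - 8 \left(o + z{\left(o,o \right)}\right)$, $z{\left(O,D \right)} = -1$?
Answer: $1562$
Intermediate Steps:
$Q = 3$
$v{\left(o \right)} = 8 - 8 o$ ($v{\left(o \right)} = - 8 \left(o - 1\right) = - 8 \left(-1 + o\right) = 8 - 8 o$)
$L{\left(R \right)} = 15$ ($L{\left(R \right)} = 3 \cdot 5 = 15$)
$\left(\left(32 + L{\left(2 \right)}\right) + v{\left(-2 \right)}\right) x{\left(-2,-10 \right)} = \left(\left(32 + 15\right) + \left(8 - -16\right)\right) \left(\left(-11\right) \left(-2\right)\right) = \left(47 + \left(8 + 16\right)\right) 22 = \left(47 + 24\right) 22 = 71 \cdot 22 = 1562$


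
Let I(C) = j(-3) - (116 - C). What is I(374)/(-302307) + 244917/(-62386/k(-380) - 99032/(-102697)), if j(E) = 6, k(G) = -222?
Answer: 281336564037171067/323913896336137 ≈ 868.55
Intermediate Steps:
I(C) = -110 + C (I(C) = 6 - (116 - C) = 6 + (-116 + C) = -110 + C)
I(374)/(-302307) + 244917/(-62386/k(-380) - 99032/(-102697)) = (-110 + 374)/(-302307) + 244917/(-62386/(-222) - 99032/(-102697)) = 264*(-1/302307) + 244917/(-62386*(-1/222) - 99032*(-1/102697)) = -88/100769 + 244917/(31193/111 + 99032/102697) = -88/100769 + 244917/(3214420073/11399367) = -88/100769 + 244917*(11399367/3214420073) = -88/100769 + 2791898767539/3214420073 = 281336564037171067/323913896336137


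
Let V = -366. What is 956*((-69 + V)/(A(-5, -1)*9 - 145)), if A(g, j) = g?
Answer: 41586/19 ≈ 2188.7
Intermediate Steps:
956*((-69 + V)/(A(-5, -1)*9 - 145)) = 956*((-69 - 366)/(-5*9 - 145)) = 956*(-435/(-45 - 145)) = 956*(-435/(-190)) = 956*(-435*(-1/190)) = 956*(87/38) = 41586/19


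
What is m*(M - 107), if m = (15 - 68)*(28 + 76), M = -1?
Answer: 595296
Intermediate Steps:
m = -5512 (m = -53*104 = -5512)
m*(M - 107) = -5512*(-1 - 107) = -5512*(-108) = 595296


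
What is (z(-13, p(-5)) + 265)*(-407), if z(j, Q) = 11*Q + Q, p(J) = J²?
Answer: -229955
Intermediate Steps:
z(j, Q) = 12*Q
(z(-13, p(-5)) + 265)*(-407) = (12*(-5)² + 265)*(-407) = (12*25 + 265)*(-407) = (300 + 265)*(-407) = 565*(-407) = -229955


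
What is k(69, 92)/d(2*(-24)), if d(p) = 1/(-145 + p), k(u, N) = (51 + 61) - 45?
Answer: -12931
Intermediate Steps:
k(u, N) = 67 (k(u, N) = 112 - 45 = 67)
k(69, 92)/d(2*(-24)) = 67/(1/(-145 + 2*(-24))) = 67/(1/(-145 - 48)) = 67/(1/(-193)) = 67/(-1/193) = 67*(-193) = -12931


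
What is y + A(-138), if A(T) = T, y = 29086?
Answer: 28948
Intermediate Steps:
y + A(-138) = 29086 - 138 = 28948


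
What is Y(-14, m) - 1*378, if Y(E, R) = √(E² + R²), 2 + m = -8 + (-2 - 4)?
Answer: -378 + 2*√113 ≈ -356.74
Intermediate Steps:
m = -16 (m = -2 + (-8 + (-2 - 4)) = -2 + (-8 - 6) = -2 - 14 = -16)
Y(-14, m) - 1*378 = √((-14)² + (-16)²) - 1*378 = √(196 + 256) - 378 = √452 - 378 = 2*√113 - 378 = -378 + 2*√113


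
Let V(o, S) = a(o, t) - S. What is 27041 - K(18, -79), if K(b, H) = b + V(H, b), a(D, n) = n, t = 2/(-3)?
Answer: 81125/3 ≈ 27042.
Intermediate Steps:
t = -2/3 (t = 2*(-1/3) = -2/3 ≈ -0.66667)
V(o, S) = -2/3 - S
K(b, H) = -2/3 (K(b, H) = b + (-2/3 - b) = -2/3)
27041 - K(18, -79) = 27041 - 1*(-2/3) = 27041 + 2/3 = 81125/3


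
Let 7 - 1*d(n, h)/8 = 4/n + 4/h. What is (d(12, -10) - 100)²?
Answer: 425104/225 ≈ 1889.4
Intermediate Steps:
d(n, h) = 56 - 32/h - 32/n (d(n, h) = 56 - 8*(4/n + 4/h) = 56 - 8*(4/h + 4/n) = 56 + (-32/h - 32/n) = 56 - 32/h - 32/n)
(d(12, -10) - 100)² = ((56 - 32/(-10) - 32/12) - 100)² = ((56 - 32*(-⅒) - 32*1/12) - 100)² = ((56 + 16/5 - 8/3) - 100)² = (848/15 - 100)² = (-652/15)² = 425104/225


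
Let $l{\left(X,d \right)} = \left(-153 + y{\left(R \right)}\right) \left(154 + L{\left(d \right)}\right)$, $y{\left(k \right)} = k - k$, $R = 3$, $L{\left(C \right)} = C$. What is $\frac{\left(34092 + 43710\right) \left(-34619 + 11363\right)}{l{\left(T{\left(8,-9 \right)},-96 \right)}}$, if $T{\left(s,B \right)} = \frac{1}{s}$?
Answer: $\frac{5912952}{29} \approx 2.039 \cdot 10^{5}$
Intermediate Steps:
$y{\left(k \right)} = 0$
$l{\left(X,d \right)} = -23562 - 153 d$ ($l{\left(X,d \right)} = \left(-153 + 0\right) \left(154 + d\right) = - 153 \left(154 + d\right) = -23562 - 153 d$)
$\frac{\left(34092 + 43710\right) \left(-34619 + 11363\right)}{l{\left(T{\left(8,-9 \right)},-96 \right)}} = \frac{\left(34092 + 43710\right) \left(-34619 + 11363\right)}{-23562 - -14688} = \frac{77802 \left(-23256\right)}{-23562 + 14688} = - \frac{1809363312}{-8874} = \left(-1809363312\right) \left(- \frac{1}{8874}\right) = \frac{5912952}{29}$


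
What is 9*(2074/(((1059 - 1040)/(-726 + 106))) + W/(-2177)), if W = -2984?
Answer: -25193736576/41363 ≈ -6.0909e+5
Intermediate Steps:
9*(2074/(((1059 - 1040)/(-726 + 106))) + W/(-2177)) = 9*(2074/(((1059 - 1040)/(-726 + 106))) - 2984/(-2177)) = 9*(2074/((19/(-620))) - 2984*(-1/2177)) = 9*(2074/((19*(-1/620))) + 2984/2177) = 9*(2074/(-19/620) + 2984/2177) = 9*(2074*(-620/19) + 2984/2177) = 9*(-1285880/19 + 2984/2177) = 9*(-2799304064/41363) = -25193736576/41363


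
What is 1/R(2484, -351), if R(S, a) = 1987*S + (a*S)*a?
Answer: 1/310966992 ≈ 3.2158e-9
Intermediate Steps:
R(S, a) = 1987*S + S*a² (R(S, a) = 1987*S + (S*a)*a = 1987*S + S*a²)
1/R(2484, -351) = 1/(2484*(1987 + (-351)²)) = 1/(2484*(1987 + 123201)) = 1/(2484*125188) = 1/310966992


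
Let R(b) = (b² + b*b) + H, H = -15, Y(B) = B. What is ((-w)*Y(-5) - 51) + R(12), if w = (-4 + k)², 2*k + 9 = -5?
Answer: 827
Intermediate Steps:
k = -7 (k = -9/2 + (½)*(-5) = -9/2 - 5/2 = -7)
w = 121 (w = (-4 - 7)² = (-11)² = 121)
R(b) = -15 + 2*b² (R(b) = (b² + b*b) - 15 = (b² + b²) - 15 = 2*b² - 15 = -15 + 2*b²)
((-w)*Y(-5) - 51) + R(12) = (-1*121*(-5) - 51) + (-15 + 2*12²) = (-121*(-5) - 51) + (-15 + 2*144) = (605 - 51) + (-15 + 288) = 554 + 273 = 827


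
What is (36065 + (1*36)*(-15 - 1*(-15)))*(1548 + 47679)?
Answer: 1775371755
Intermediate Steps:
(36065 + (1*36)*(-15 - 1*(-15)))*(1548 + 47679) = (36065 + 36*(-15 + 15))*49227 = (36065 + 36*0)*49227 = (36065 + 0)*49227 = 36065*49227 = 1775371755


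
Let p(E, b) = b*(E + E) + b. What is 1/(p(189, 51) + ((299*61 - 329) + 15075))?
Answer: 1/52314 ≈ 1.9115e-5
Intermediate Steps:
p(E, b) = b + 2*E*b (p(E, b) = b*(2*E) + b = 2*E*b + b = b + 2*E*b)
1/(p(189, 51) + ((299*61 - 329) + 15075)) = 1/(51*(1 + 2*189) + ((299*61 - 329) + 15075)) = 1/(51*(1 + 378) + ((18239 - 329) + 15075)) = 1/(51*379 + (17910 + 15075)) = 1/(19329 + 32985) = 1/52314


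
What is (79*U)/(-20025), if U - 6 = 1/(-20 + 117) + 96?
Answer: -156341/388485 ≈ -0.40244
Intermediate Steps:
U = 9895/97 (U = 6 + (1/(-20 + 117) + 96) = 6 + (1/97 + 96) = 6 + 9313/97 = 9895/97 ≈ 102.01)
(79*U)/(-20025) = (79*(9895/97))/(-20025) = (781705/97)*(-1/20025) = -156341/388485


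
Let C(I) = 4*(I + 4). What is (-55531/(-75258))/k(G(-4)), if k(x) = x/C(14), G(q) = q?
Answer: -55531/4181 ≈ -13.282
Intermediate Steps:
C(I) = 16 + 4*I (C(I) = 4*(4 + I) = 16 + 4*I)
k(x) = x/72 (k(x) = x/(16 + 4*14) = x/(16 + 56) = x/72)
(-55531/(-75258))/k(G(-4)) = (-55531/(-75258))/(((1/72)*(-4))) = (-55531*(-1/75258))/(-1/18) = (55531/75258)*(-18) = -55531/4181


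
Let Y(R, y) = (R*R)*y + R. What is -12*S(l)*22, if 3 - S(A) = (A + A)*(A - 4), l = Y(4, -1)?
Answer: 100584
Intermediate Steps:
Y(R, y) = R + y*R² (Y(R, y) = R²*y + R = y*R² + R = R + y*R²)
l = -12 (l = 4*(1 + 4*(-1)) = 4*(1 - 4) = 4*(-3) = -12)
S(A) = 3 - 2*A*(-4 + A) (S(A) = 3 - (A + A)*(A - 4) = 3 - 2*A*(-4 + A))
-12*S(l)*22 = -12*(3 - 2*(-12)² + 8*(-12))*22 = -12*(3 - 2*144 - 96)*22 = -12*(3 - 288 - 96)*22 = -12*(-381)*22 = 4572*22 = 100584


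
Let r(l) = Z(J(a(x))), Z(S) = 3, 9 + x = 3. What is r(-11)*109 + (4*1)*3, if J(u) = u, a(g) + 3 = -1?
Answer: 339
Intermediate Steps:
x = -6 (x = -9 + 3 = -6)
a(g) = -4 (a(g) = -3 - 1 = -4)
r(l) = 3
r(-11)*109 + (4*1)*3 = 3*109 + (4*1)*3 = 327 + 4*3 = 327 + 12 = 339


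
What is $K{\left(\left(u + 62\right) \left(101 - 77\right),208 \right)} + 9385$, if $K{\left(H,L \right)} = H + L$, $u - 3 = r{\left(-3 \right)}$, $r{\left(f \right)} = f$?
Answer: $11081$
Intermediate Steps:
$u = 0$ ($u = 3 - 3 = 0$)
$K{\left(\left(u + 62\right) \left(101 - 77\right),208 \right)} + 9385 = \left(\left(0 + 62\right) \left(101 - 77\right) + 208\right) + 9385 = \left(62 \cdot 24 + 208\right) + 9385 = \left(1488 + 208\right) + 9385 = 1696 + 9385 = 11081$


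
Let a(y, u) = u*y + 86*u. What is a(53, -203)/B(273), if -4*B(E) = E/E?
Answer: 112868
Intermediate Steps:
B(E) = -¼ (B(E) = -E/(4*E) = -¼*1 = -¼)
a(y, u) = 86*u + u*y
a(53, -203)/B(273) = (-203*(86 + 53))/(-¼) = -203*139*(-4) = -28217*(-4) = 112868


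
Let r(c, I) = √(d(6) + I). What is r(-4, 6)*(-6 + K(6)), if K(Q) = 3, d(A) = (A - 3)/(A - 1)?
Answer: -3*√165/5 ≈ -7.7071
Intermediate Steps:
d(A) = (-3 + A)/(-1 + A)
r(c, I) = √(⅗ + I) (r(c, I) = √((-3 + 6)/(-1 + 6) + I) = √(3/5 + I) = √((⅕)*3 + I) = √(⅗ + I))
r(-4, 6)*(-6 + K(6)) = (√(15 + 25*6)/5)*(-6 + 3) = (√(15 + 150)/5)*(-3) = (√165/5)*(-3) = -3*√165/5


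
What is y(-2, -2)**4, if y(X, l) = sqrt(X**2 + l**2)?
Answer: 64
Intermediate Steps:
y(-2, -2)**4 = (sqrt((-2)**2 + (-2)**2))**4 = (sqrt(4 + 4))**4 = (sqrt(8))**4 = (2*sqrt(2))**4 = 64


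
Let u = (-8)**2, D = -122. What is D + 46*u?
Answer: 2822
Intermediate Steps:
u = 64
D + 46*u = -122 + 46*64 = -122 + 2944 = 2822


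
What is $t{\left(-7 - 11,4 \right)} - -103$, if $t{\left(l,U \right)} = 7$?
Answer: $110$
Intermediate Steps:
$t{\left(-7 - 11,4 \right)} - -103 = 7 - -103 = 7 + 103 = 110$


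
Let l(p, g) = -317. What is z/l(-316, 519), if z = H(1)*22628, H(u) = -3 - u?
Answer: 90512/317 ≈ 285.53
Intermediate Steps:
z = -90512 (z = (-3 - 1*1)*22628 = (-3 - 1)*22628 = -4*22628 = -90512)
z/l(-316, 519) = -90512/(-317) = -90512*(-1/317) = 90512/317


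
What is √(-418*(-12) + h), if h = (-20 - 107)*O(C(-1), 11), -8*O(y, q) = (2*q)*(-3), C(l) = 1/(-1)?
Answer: √15873/2 ≈ 62.994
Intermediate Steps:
C(l) = -1
O(y, q) = 3*q/4 (O(y, q) = -2*q*(-3)/8 = -(-3)*q/4 = 3*q/4)
h = -4191/4 (h = (-20 - 107)*((¾)*11) = -127*33/4 = -4191/4 ≈ -1047.8)
√(-418*(-12) + h) = √(-418*(-12) - 4191/4) = √(5016 - 4191/4) = √(15873/4) = √15873/2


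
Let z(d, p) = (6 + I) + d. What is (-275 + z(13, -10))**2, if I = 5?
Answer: 63001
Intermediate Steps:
z(d, p) = 11 + d (z(d, p) = (6 + 5) + d = 11 + d)
(-275 + z(13, -10))**2 = (-275 + (11 + 13))**2 = (-275 + 24)**2 = (-251)**2 = 63001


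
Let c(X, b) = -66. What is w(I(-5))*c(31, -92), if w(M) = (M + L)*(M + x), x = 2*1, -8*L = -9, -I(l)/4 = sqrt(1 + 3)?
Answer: -5445/2 ≈ -2722.5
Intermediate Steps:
I(l) = -8 (I(l) = -4*sqrt(1 + 3) = -4*sqrt(4) = -4*2 = -8)
L = 9/8 (L = -1/8*(-9) = 9/8 ≈ 1.1250)
x = 2
w(M) = (2 + M)*(9/8 + M) (w(M) = (M + 9/8)*(M + 2) = (9/8 + M)*(2 + M) = (2 + M)*(9/8 + M))
w(I(-5))*c(31, -92) = (9/4 + (-8)**2 + (25/8)*(-8))*(-66) = (9/4 + 64 - 25)*(-66) = (165/4)*(-66) = -5445/2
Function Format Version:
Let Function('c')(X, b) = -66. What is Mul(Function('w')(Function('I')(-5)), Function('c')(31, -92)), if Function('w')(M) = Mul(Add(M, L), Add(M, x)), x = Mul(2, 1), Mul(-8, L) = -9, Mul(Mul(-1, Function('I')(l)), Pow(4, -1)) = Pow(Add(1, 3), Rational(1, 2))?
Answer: Rational(-5445, 2) ≈ -2722.5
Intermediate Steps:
Function('I')(l) = -8 (Function('I')(l) = Mul(-4, Pow(Add(1, 3), Rational(1, 2))) = Mul(-4, Pow(4, Rational(1, 2))) = Mul(-4, 2) = -8)
L = Rational(9, 8) (L = Mul(Rational(-1, 8), -9) = Rational(9, 8) ≈ 1.1250)
x = 2
Function('w')(M) = Mul(Add(2, M), Add(Rational(9, 8), M)) (Function('w')(M) = Mul(Add(M, Rational(9, 8)), Add(M, 2)) = Mul(Add(Rational(9, 8), M), Add(2, M)) = Mul(Add(2, M), Add(Rational(9, 8), M)))
Mul(Function('w')(Function('I')(-5)), Function('c')(31, -92)) = Mul(Add(Rational(9, 4), Pow(-8, 2), Mul(Rational(25, 8), -8)), -66) = Mul(Add(Rational(9, 4), 64, -25), -66) = Mul(Rational(165, 4), -66) = Rational(-5445, 2)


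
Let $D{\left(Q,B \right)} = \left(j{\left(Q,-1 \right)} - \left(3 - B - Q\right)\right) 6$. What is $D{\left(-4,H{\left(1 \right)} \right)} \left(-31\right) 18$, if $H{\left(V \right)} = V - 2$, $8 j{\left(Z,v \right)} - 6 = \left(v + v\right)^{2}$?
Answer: $22599$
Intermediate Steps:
$j{\left(Z,v \right)} = \frac{3}{4} + \frac{v^{2}}{2}$ ($j{\left(Z,v \right)} = \frac{3}{4} + \frac{\left(v + v\right)^{2}}{8} = \frac{3}{4} + \frac{\left(2 v\right)^{2}}{8} = \frac{3}{4} + \frac{4 v^{2}}{8} = \frac{3}{4} + \frac{v^{2}}{2}$)
$H{\left(V \right)} = -2 + V$ ($H{\left(V \right)} = V - 2 = -2 + V$)
$D{\left(Q,B \right)} = - \frac{21}{2} + 6 B + 6 Q$ ($D{\left(Q,B \right)} = \left(\left(\frac{3}{4} + \frac{\left(-1\right)^{2}}{2}\right) - \left(3 - B - Q\right)\right) 6 = \left(\left(\frac{3}{4} + \frac{1}{2} \cdot 1\right) - \left(3 - B - Q\right)\right) 6 = \left(\left(\frac{3}{4} + \frac{1}{2}\right) + \left(-3 + B + Q\right)\right) 6 = \left(\frac{5}{4} + \left(-3 + B + Q\right)\right) 6 = \left(- \frac{7}{4} + B + Q\right) 6 = - \frac{21}{2} + 6 B + 6 Q$)
$D{\left(-4,H{\left(1 \right)} \right)} \left(-31\right) 18 = \left(- \frac{21}{2} + 6 \left(-2 + 1\right) + 6 \left(-4\right)\right) \left(-31\right) 18 = \left(- \frac{21}{2} + 6 \left(-1\right) - 24\right) \left(-31\right) 18 = \left(- \frac{21}{2} - 6 - 24\right) \left(-31\right) 18 = \left(- \frac{81}{2}\right) \left(-31\right) 18 = \frac{2511}{2} \cdot 18 = 22599$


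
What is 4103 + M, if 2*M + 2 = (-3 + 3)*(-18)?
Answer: 4102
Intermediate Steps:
M = -1 (M = -1 + ((-3 + 3)*(-18))/2 = -1 + (0*(-18))/2 = -1 + (½)*0 = -1 + 0 = -1)
4103 + M = 4103 - 1 = 4102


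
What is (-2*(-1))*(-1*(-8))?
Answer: 16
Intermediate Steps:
(-2*(-1))*(-1*(-8)) = 2*8 = 16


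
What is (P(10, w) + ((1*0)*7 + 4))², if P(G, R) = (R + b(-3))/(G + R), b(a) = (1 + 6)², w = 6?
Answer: 14161/256 ≈ 55.316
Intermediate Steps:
b(a) = 49 (b(a) = 7² = 49)
P(G, R) = (49 + R)/(G + R) (P(G, R) = (R + 49)/(G + R) = (49 + R)/(G + R))
(P(10, w) + ((1*0)*7 + 4))² = ((49 + 6)/(10 + 6) + ((1*0)*7 + 4))² = (55/16 + (0*7 + 4))² = ((1/16)*55 + (0 + 4))² = (55/16 + 4)² = (119/16)² = 14161/256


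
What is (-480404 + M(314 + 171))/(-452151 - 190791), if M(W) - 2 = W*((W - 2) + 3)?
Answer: 13594/35719 ≈ 0.38058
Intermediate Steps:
M(W) = 2 + W*(1 + W) (M(W) = 2 + W*((W - 2) + 3) = 2 + W*((-2 + W) + 3) = 2 + W*(1 + W))
(-480404 + M(314 + 171))/(-452151 - 190791) = (-480404 + (2 + (314 + 171) + (314 + 171)²))/(-452151 - 190791) = (-480404 + (2 + 485 + 485²))/(-642942) = (-480404 + (2 + 485 + 235225))*(-1/642942) = (-480404 + 235712)*(-1/642942) = -244692*(-1/642942) = 13594/35719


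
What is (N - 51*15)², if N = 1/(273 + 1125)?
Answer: 1143763941961/1954404 ≈ 5.8522e+5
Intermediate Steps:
N = 1/1398 ≈ 0.00071531
(N - 51*15)² = (1/1398 - 51*15)² = (1/1398 - 765)² = (-1069469/1398)² = 1143763941961/1954404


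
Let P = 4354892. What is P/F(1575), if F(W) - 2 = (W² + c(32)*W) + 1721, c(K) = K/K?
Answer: 4354892/2483923 ≈ 1.7532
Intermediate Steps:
c(K) = 1
F(W) = 1723 + W + W² (F(W) = 2 + ((W² + 1*W) + 1721) = 2 + ((W² + W) + 1721) = 2 + ((W + W²) + 1721) = 2 + (1721 + W + W²) = 1723 + W + W²)
P/F(1575) = 4354892/(1723 + 1575 + 1575²) = 4354892/(1723 + 1575 + 2480625) = 4354892/2483923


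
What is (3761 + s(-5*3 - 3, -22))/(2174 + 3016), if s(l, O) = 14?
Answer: 755/1038 ≈ 0.72736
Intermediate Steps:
(3761 + s(-5*3 - 3, -22))/(2174 + 3016) = (3761 + 14)/(2174 + 3016) = 3775/5190 = 3775*(1/5190) = 755/1038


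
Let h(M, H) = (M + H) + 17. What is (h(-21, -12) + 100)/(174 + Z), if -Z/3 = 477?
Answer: -28/419 ≈ -0.066826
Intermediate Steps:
Z = -1431 (Z = -3*477 = -1431)
h(M, H) = 17 + H + M (h(M, H) = (H + M) + 17 = 17 + H + M)
(h(-21, -12) + 100)/(174 + Z) = ((17 - 12 - 21) + 100)/(174 - 1431) = (-16 + 100)/(-1257) = 84*(-1/1257) = -28/419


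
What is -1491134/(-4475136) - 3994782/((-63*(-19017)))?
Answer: -893928240991/297862814592 ≈ -3.0011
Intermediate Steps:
-1491134/(-4475136) - 3994782/((-63*(-19017))) = -1491134*(-1/4475136) - 3994782/1198071 = 745567/2237568 - 3994782*1/1198071 = 745567/2237568 - 1331594/399357 = -893928240991/297862814592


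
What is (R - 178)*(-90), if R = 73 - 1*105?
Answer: 18900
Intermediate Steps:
R = -32 (R = 73 - 105 = -32)
(R - 178)*(-90) = (-32 - 178)*(-90) = -210*(-90) = 18900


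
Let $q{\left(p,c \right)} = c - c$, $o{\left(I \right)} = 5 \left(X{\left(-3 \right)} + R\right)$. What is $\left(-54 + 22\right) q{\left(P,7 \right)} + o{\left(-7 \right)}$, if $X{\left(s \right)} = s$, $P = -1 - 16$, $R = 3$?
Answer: $0$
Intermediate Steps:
$P = -17$ ($P = -1 - 16 = -17$)
$o{\left(I \right)} = 0$ ($o{\left(I \right)} = 5 \left(-3 + 3\right) = 5 \cdot 0 = 0$)
$q{\left(p,c \right)} = 0$
$\left(-54 + 22\right) q{\left(P,7 \right)} + o{\left(-7 \right)} = \left(-54 + 22\right) 0 + 0 = \left(-32\right) 0 + 0 = 0 + 0 = 0$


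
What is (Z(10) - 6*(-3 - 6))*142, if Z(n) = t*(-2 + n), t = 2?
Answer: 9940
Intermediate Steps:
Z(n) = -4 + 2*n (Z(n) = 2*(-2 + n) = -4 + 2*n)
(Z(10) - 6*(-3 - 6))*142 = ((-4 + 2*10) - 6*(-3 - 6))*142 = ((-4 + 20) - 6*(-9))*142 = (16 + 54)*142 = 70*142 = 9940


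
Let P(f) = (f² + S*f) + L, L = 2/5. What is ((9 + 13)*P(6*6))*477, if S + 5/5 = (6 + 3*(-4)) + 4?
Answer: 62355348/5 ≈ 1.2471e+7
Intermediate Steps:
L = ⅖ (L = 2*(⅕) = ⅖ ≈ 0.40000)
S = -3 (S = -1 + ((6 + 3*(-4)) + 4) = -1 + ((6 - 12) + 4) = -1 + (-6 + 4) = -1 - 2 = -3)
P(f) = ⅖ + f² - 3*f (P(f) = (f² - 3*f) + ⅖ = ⅖ + f² - 3*f)
((9 + 13)*P(6*6))*477 = ((9 + 13)*(⅖ + (6*6)² - 18*6))*477 = (22*(⅖ + 36² - 3*36))*477 = (22*(⅖ + 1296 - 108))*477 = (22*(5942/5))*477 = (130724/5)*477 = 62355348/5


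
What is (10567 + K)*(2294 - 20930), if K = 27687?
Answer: -712901544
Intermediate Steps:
(10567 + K)*(2294 - 20930) = (10567 + 27687)*(2294 - 20930) = 38254*(-18636) = -712901544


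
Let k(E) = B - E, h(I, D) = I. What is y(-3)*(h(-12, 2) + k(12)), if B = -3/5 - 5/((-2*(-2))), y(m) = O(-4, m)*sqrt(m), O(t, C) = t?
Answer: 517*I*sqrt(3)/5 ≈ 179.09*I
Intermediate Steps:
y(m) = -4*sqrt(m)
B = -37/20 (B = -3*1/5 - 5/4 = -3/5 - 5*1/4 = -3/5 - 5/4 = -37/20 ≈ -1.8500)
k(E) = -37/20 - E
y(-3)*(h(-12, 2) + k(12)) = (-4*I*sqrt(3))*(-12 + (-37/20 - 1*12)) = (-4*I*sqrt(3))*(-12 + (-37/20 - 12)) = (-4*I*sqrt(3))*(-12 - 277/20) = -4*I*sqrt(3)*(-517/20) = 517*I*sqrt(3)/5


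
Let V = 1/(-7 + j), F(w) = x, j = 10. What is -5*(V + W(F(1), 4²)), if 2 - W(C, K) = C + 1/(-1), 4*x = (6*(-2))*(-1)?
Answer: -5/3 ≈ -1.6667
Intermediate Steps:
x = 3 (x = ((6*(-2))*(-1))/4 = (-12*(-1))/4 = (¼)*12 = 3)
F(w) = 3
W(C, K) = 3 - C (W(C, K) = 2 - (C + 1/(-1)) = 2 - (C - 1) = 2 - (-1 + C) = 2 + (1 - C) = 3 - C)
V = ⅓ (V = 1/(-7 + 10) = 1/3 = ⅓ ≈ 0.33333)
-5*(V + W(F(1), 4²)) = -5*(⅓ + (3 - 1*3)) = -5*(⅓ + (3 - 3)) = -5*(⅓ + 0) = -5*⅓ = -5/3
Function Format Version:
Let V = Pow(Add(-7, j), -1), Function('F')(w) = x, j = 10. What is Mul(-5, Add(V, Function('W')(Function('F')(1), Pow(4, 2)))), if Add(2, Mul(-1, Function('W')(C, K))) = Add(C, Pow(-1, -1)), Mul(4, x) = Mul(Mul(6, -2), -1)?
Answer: Rational(-5, 3) ≈ -1.6667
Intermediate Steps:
x = 3 (x = Mul(Rational(1, 4), Mul(Mul(6, -2), -1)) = Mul(Rational(1, 4), Mul(-12, -1)) = Mul(Rational(1, 4), 12) = 3)
Function('F')(w) = 3
Function('W')(C, K) = Add(3, Mul(-1, C)) (Function('W')(C, K) = Add(2, Mul(-1, Add(C, Pow(-1, -1)))) = Add(2, Mul(-1, Add(C, -1))) = Add(2, Mul(-1, Add(-1, C))) = Add(2, Add(1, Mul(-1, C))) = Add(3, Mul(-1, C)))
V = Rational(1, 3) (V = Pow(Add(-7, 10), -1) = Pow(3, -1) = Rational(1, 3) ≈ 0.33333)
Mul(-5, Add(V, Function('W')(Function('F')(1), Pow(4, 2)))) = Mul(-5, Add(Rational(1, 3), Add(3, Mul(-1, 3)))) = Mul(-5, Add(Rational(1, 3), Add(3, -3))) = Mul(-5, Add(Rational(1, 3), 0)) = Mul(-5, Rational(1, 3)) = Rational(-5, 3)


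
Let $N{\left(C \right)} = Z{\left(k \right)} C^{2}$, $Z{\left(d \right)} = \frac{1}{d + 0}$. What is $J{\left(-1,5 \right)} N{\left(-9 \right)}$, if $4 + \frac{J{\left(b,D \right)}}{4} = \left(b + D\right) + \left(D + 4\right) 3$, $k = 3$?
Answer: $2916$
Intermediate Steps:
$Z{\left(d \right)} = \frac{1}{d}$
$N{\left(C \right)} = \frac{C^{2}}{3}$
$J{\left(b,D \right)} = 32 + 4 b + 16 D$ ($J{\left(b,D \right)} = -16 + 4 \left(\left(b + D\right) + \left(D + 4\right) 3\right) = -16 + 4 \left(\left(D + b\right) + \left(4 + D\right) 3\right) = -16 + 4 \left(\left(D + b\right) + \left(12 + 3 D\right)\right) = -16 + 4 \left(12 + b + 4 D\right) = -16 + \left(48 + 4 b + 16 D\right) = 32 + 4 b + 16 D$)
$J{\left(-1,5 \right)} N{\left(-9 \right)} = \left(32 + 4 \left(-1\right) + 16 \cdot 5\right) \frac{\left(-9\right)^{2}}{3} = \left(32 - 4 + 80\right) \frac{1}{3} \cdot 81 = 108 \cdot 27 = 2916$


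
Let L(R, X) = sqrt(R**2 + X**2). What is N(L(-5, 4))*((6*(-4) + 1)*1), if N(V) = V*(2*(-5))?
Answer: 230*sqrt(41) ≈ 1472.7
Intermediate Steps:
N(V) = -10*V (N(V) = V*(-10) = -10*V)
N(L(-5, 4))*((6*(-4) + 1)*1) = (-10*sqrt((-5)**2 + 4**2))*((6*(-4) + 1)*1) = (-10*sqrt(25 + 16))*((-24 + 1)*1) = (-10*sqrt(41))*(-23*1) = -10*sqrt(41)*(-23) = 230*sqrt(41)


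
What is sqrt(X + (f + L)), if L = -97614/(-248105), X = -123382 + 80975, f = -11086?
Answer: I*sqrt(27213188088255)/22555 ≈ 231.28*I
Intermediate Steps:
X = -42407
L = 8874/22555 (L = -97614*(-1/248105) = 8874/22555 ≈ 0.39344)
sqrt(X + (f + L)) = sqrt(-42407 + (-11086 + 8874/22555)) = sqrt(-42407 - 250035856/22555) = sqrt(-1206525741/22555) = I*sqrt(27213188088255)/22555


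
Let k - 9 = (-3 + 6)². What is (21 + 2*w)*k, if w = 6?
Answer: 594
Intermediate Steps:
k = 18 (k = 9 + (-3 + 6)² = 9 + 3² = 9 + 9 = 18)
(21 + 2*w)*k = (21 + 2*6)*18 = (21 + 12)*18 = 33*18 = 594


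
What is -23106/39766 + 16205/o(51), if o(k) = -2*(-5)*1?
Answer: 64417697/39766 ≈ 1619.9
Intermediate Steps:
o(k) = 10 (o(k) = 10*1 = 10)
-23106/39766 + 16205/o(51) = -23106/39766 + 16205/10 = -23106*1/39766 + 16205*(1/10) = -11553/19883 + 3241/2 = 64417697/39766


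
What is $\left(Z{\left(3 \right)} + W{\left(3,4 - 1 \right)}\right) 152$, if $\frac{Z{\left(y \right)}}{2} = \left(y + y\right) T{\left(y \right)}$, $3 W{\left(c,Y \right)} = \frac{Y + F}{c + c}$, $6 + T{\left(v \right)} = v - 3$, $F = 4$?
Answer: $- \frac{97964}{9} \approx -10885.0$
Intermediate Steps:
$T{\left(v \right)} = -9 + v$ ($T{\left(v \right)} = -6 + \left(v - 3\right) = -6 + \left(-3 + v\right) = -9 + v$)
$W{\left(c,Y \right)} = \frac{4 + Y}{6 c}$ ($W{\left(c,Y \right)} = \frac{\left(Y + 4\right) \frac{1}{c + c}}{3} = \frac{\left(4 + Y\right) \frac{1}{2 c}}{3} = \frac{\frac{1}{2} \frac{1}{c} \left(4 + Y\right)}{3} = \frac{4 + Y}{6 c}$)
$Z{\left(y \right)} = 4 y \left(-9 + y\right)$ ($Z{\left(y \right)} = 2 \left(y + y\right) \left(-9 + y\right) = 2 \cdot 2 y \left(-9 + y\right) = 4 y \left(-9 + y\right)$)
$\left(Z{\left(3 \right)} + W{\left(3,4 - 1 \right)}\right) 152 = \left(4 \cdot 3 \left(-9 + 3\right) + \frac{4 + \left(4 - 1\right)}{6 \cdot 3}\right) 152 = \left(4 \cdot 3 \left(-6\right) + \frac{1}{6} \cdot \frac{1}{3} \left(4 + 3\right)\right) 152 = \left(-72 + \frac{1}{6} \cdot \frac{1}{3} \cdot 7\right) 152 = \left(-72 + \frac{7}{18}\right) 152 = \left(- \frac{1289}{18}\right) 152 = - \frac{97964}{9}$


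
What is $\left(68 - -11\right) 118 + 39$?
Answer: $9361$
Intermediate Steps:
$\left(68 - -11\right) 118 + 39 = \left(68 + 11\right) 118 + 39 = 79 \cdot 118 + 39 = 9322 + 39 = 9361$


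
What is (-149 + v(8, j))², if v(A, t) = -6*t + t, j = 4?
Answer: 28561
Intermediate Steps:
v(A, t) = -5*t
(-149 + v(8, j))² = (-149 - 5*4)² = (-149 - 20)² = (-169)² = 28561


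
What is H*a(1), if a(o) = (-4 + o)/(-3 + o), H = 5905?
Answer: 17715/2 ≈ 8857.5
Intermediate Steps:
a(o) = (-4 + o)/(-3 + o)
H*a(1) = 5905*((-4 + 1)/(-3 + 1)) = 5905*(-3/(-2)) = 5905*(-1/2*(-3)) = 5905*(3/2) = 17715/2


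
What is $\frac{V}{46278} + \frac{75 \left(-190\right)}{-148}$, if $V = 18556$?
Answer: $\frac{165551947}{1712286} \approx 96.685$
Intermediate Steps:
$\frac{V}{46278} + \frac{75 \left(-190\right)}{-148} = \frac{18556}{46278} + \frac{75 \left(-190\right)}{-148} = 18556 \cdot \frac{1}{46278} - - \frac{7125}{74} = \frac{9278}{23139} + \frac{7125}{74} = \frac{165551947}{1712286}$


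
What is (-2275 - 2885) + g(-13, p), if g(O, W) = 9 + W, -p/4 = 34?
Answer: -5287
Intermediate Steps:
p = -136 (p = -4*34 = -136)
(-2275 - 2885) + g(-13, p) = (-2275 - 2885) + (9 - 136) = -5160 - 127 = -5287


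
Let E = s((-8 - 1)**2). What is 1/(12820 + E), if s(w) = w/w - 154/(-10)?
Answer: 5/64182 ≈ 7.7904e-5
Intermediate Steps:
s(w) = 82/5 (s(w) = 1 - 154*(-1/10) = 1 + 77/5 = 82/5)
E = 82/5 ≈ 16.400
1/(12820 + E) = 1/(12820 + 82/5) = 1/(64182/5) = 5/64182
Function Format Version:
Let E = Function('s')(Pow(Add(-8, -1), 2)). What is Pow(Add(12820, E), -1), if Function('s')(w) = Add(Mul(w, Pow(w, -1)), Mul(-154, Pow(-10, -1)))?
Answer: Rational(5, 64182) ≈ 7.7904e-5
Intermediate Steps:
Function('s')(w) = Rational(82, 5) (Function('s')(w) = Add(1, Mul(-154, Rational(-1, 10))) = Add(1, Rational(77, 5)) = Rational(82, 5))
E = Rational(82, 5) ≈ 16.400
Pow(Add(12820, E), -1) = Pow(Add(12820, Rational(82, 5)), -1) = Pow(Rational(64182, 5), -1) = Rational(5, 64182)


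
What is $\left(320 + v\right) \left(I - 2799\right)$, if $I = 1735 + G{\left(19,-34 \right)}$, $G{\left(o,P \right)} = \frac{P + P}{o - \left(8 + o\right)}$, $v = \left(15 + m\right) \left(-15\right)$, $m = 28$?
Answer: $\frac{686075}{2} \approx 3.4304 \cdot 10^{5}$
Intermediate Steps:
$v = -645$ ($v = \left(15 + 28\right) \left(-15\right) = 43 \left(-15\right) = -645$)
$G{\left(o,P \right)} = - \frac{P}{4}$ ($G{\left(o,P \right)} = \frac{2 P}{-8} = 2 P \left(- \frac{1}{8}\right) = - \frac{P}{4}$)
$I = \frac{3487}{2}$ ($I = 1735 - - \frac{17}{2} = 1735 + \frac{17}{2} = \frac{3487}{2} \approx 1743.5$)
$\left(320 + v\right) \left(I - 2799\right) = \left(320 - 645\right) \left(\frac{3487}{2} - 2799\right) = \left(-325\right) \left(- \frac{2111}{2}\right) = \frac{686075}{2}$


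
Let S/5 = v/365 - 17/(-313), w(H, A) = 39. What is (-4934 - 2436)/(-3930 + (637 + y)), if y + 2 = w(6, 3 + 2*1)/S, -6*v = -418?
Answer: 47639680/21093239 ≈ 2.2585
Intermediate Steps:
v = 209/3 (v = -⅙*(-418) = 209/3 ≈ 69.667)
S = 84032/68547 (S = 5*((209/3)/365 - 17/(-313)) = 5*((209/3)*(1/365) - 17*(-1/313)) = 5*(209/1095 + 17/313) = 5*(84032/342735) = 84032/68547 ≈ 1.2259)
y = 192713/6464 (y = -2 + 39/(84032/68547) = -2 + 39*(68547/84032) = -2 + 205641/6464 = 192713/6464 ≈ 29.813)
(-4934 - 2436)/(-3930 + (637 + y)) = (-4934 - 2436)/(-3930 + (637 + 192713/6464)) = -7370/(-3930 + 4310281/6464) = -7370/(-21093239/6464) = -7370*(-6464/21093239) = 47639680/21093239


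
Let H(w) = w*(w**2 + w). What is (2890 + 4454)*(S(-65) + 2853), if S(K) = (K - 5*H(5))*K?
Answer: 410000832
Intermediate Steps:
H(w) = w*(w + w**2)
S(K) = K*(-750 + K) (S(K) = (K - 5*5**2*(1 + 5))*K = (K - 125*6)*K = (K - 5*150)*K = (K - 750)*K = (-750 + K)*K = K*(-750 + K))
(2890 + 4454)*(S(-65) + 2853) = (2890 + 4454)*(-65*(-750 - 65) + 2853) = 7344*(-65*(-815) + 2853) = 7344*(52975 + 2853) = 7344*55828 = 410000832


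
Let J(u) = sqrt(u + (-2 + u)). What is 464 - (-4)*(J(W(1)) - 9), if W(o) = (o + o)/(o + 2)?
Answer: 428 + 4*I*sqrt(6)/3 ≈ 428.0 + 3.266*I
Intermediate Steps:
W(o) = 2*o/(2 + o) (W(o) = (2*o)/(2 + o) = 2*o/(2 + o))
J(u) = sqrt(-2 + 2*u)
464 - (-4)*(J(W(1)) - 9) = 464 - (-4)*(sqrt(-2 + 2*(2*1/(2 + 1))) - 9) = 464 - (-4)*(sqrt(-2 + 2*(2*1/3)) - 9) = 464 - (-4)*(sqrt(-2 + 2*(2*1*(1/3))) - 9) = 464 - (-4)*(sqrt(-2 + 2*(2/3)) - 9) = 464 - (-4)*(sqrt(-2 + 4/3) - 9) = 464 - (-4)*(sqrt(-2/3) - 9) = 464 - (-4)*(I*sqrt(6)/3 - 9) = 464 - (-4)*(-9 + I*sqrt(6)/3) = 464 - (36 - 4*I*sqrt(6)/3) = 464 + (-36 + 4*I*sqrt(6)/3) = 428 + 4*I*sqrt(6)/3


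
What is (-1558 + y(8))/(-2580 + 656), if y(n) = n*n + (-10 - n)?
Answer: 378/481 ≈ 0.78586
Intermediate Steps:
y(n) = -10 + n**2 - n (y(n) = n**2 + (-10 - n) = -10 + n**2 - n)
(-1558 + y(8))/(-2580 + 656) = (-1558 + (-10 + 8**2 - 1*8))/(-2580 + 656) = (-1558 + (-10 + 64 - 8))/(-1924) = (-1558 + 46)*(-1/1924) = -1512*(-1/1924) = 378/481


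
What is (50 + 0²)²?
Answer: 2500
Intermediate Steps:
(50 + 0²)² = (50 + 0)² = 50² = 2500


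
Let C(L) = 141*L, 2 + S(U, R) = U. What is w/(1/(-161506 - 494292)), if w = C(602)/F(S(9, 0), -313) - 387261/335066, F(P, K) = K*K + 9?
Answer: 1557845861248677/8207274137 ≈ 1.8981e+5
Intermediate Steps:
S(U, R) = -2 + U
F(P, K) = 9 + K² (F(P, K) = K² + 9 = 9 + K²)
w = -4750993023/16414548274 (w = (141*602)/(9 + (-313)²) - 387261/335066 = 84882/(9 + 97969) - 387261*1/335066 = 84882/97978 - 387261/335066 = 84882*(1/97978) - 387261/335066 = 42441/48989 - 387261/335066 = -4750993023/16414548274 ≈ -0.28944)
w/(1/(-161506 - 494292)) = -4750993023/(16414548274*(1/(-161506 - 494292))) = -4750993023/(16414548274*(1/(-655798))) = -4750993023/(16414548274*(-1/655798)) = -4750993023/16414548274*(-655798) = 1557845861248677/8207274137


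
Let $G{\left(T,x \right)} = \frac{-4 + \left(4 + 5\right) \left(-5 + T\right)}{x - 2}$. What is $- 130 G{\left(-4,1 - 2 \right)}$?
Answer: $- \frac{11050}{3} \approx -3683.3$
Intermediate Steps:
$G{\left(T,x \right)} = \frac{-49 + 9 T}{-2 + x}$ ($G{\left(T,x \right)} = \frac{-4 + 9 \left(-5 + T\right)}{-2 + x} = \frac{-4 + \left(-45 + 9 T\right)}{-2 + x} = \frac{-49 + 9 T}{-2 + x}$)
$- 130 G{\left(-4,1 - 2 \right)} = - 130 \frac{-49 + 9 \left(-4\right)}{-2 + \left(1 - 2\right)} = - 130 \frac{-49 - 36}{-2 + \left(1 - 2\right)} = - 130 \frac{1}{-2 - 1} \left(-85\right) = - 130 \frac{1}{-3} \left(-85\right) = - 130 \left(\left(- \frac{1}{3}\right) \left(-85\right)\right) = \left(-130\right) \frac{85}{3} = - \frac{11050}{3}$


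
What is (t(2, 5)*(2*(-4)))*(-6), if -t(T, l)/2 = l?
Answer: -480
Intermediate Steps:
t(T, l) = -2*l
(t(2, 5)*(2*(-4)))*(-6) = ((-2*5)*(2*(-4)))*(-6) = -10*(-8)*(-6) = 80*(-6) = -480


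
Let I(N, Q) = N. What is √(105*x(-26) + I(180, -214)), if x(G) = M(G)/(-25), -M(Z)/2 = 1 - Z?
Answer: 3*√1130/5 ≈ 20.169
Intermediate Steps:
M(Z) = -2 + 2*Z (M(Z) = -2*(1 - Z) = -2 + 2*Z)
x(G) = 2/25 - 2*G/25 (x(G) = (-2 + 2*G)/(-25) = (-2 + 2*G)*(-1/25) = 2/25 - 2*G/25)
√(105*x(-26) + I(180, -214)) = √(105*(2/25 - 2/25*(-26)) + 180) = √(105*(2/25 + 52/25) + 180) = √(105*(54/25) + 180) = √(1134/5 + 180) = √(2034/5) = 3*√1130/5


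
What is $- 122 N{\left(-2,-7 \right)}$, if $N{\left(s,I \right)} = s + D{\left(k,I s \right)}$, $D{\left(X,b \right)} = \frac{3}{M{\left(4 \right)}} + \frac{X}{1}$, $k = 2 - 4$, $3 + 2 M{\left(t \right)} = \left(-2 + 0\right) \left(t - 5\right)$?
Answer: $1220$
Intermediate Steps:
$M{\left(t \right)} = \frac{7}{2} - t$ ($M{\left(t \right)} = - \frac{3}{2} + \frac{\left(-2 + 0\right) \left(t - 5\right)}{2} = - \frac{3}{2} + \frac{\left(-2\right) \left(-5 + t\right)}{2} = - \frac{3}{2} + \frac{10 - 2 t}{2} = - \frac{3}{2} - \left(-5 + t\right) = \frac{7}{2} - t$)
$k = -2$ ($k = 2 - 4 = -2$)
$D{\left(X,b \right)} = -6 + X$ ($D{\left(X,b \right)} = \frac{3}{\frac{7}{2} - 4} + \frac{X}{1} = \frac{3}{\frac{7}{2} - 4} + X 1 = \frac{3}{- \frac{1}{2}} + X = 3 \left(-2\right) + X = -6 + X$)
$N{\left(s,I \right)} = -8 + s$ ($N{\left(s,I \right)} = s - 8 = -8 + s$)
$- 122 N{\left(-2,-7 \right)} = - 122 \left(-8 - 2\right) = \left(-122\right) \left(-10\right) = 1220$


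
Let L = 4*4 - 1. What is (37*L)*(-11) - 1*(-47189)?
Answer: 41084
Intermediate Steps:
L = 15 (L = 16 - 1 = 15)
(37*L)*(-11) - 1*(-47189) = (37*15)*(-11) - 1*(-47189) = 555*(-11) + 47189 = -6105 + 47189 = 41084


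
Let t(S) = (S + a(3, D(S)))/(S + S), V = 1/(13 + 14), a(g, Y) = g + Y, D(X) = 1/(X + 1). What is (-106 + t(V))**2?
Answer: 8473921/3136 ≈ 2702.1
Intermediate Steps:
D(X) = 1/(1 + X)
a(g, Y) = Y + g
V = 1/27 ≈ 0.037037
t(S) = (3 + S + 1/(1 + S))/(2*S) (t(S) = (S + (1/(1 + S) + 3))/(S + S) = (S + (3 + 1/(1 + S)))/((2*S)) = (3 + S + 1/(1 + S))*(1/(2*S)) = (3 + S + 1/(1 + S))/(2*S))
(-106 + t(V))**2 = (-106 + (4 + (1/27)**2 + 4*(1/27))/(2*(1/27)*(1 + 1/27)))**2 = (-106 + (1/2)*27*(4 + 1/729 + 4/27)/(28/27))**2 = (-106 + (1/2)*27*(27/28)*(3025/729))**2 = (-106 + 3025/56)**2 = (-2911/56)**2 = 8473921/3136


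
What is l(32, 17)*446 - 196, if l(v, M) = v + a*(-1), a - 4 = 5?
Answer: 10062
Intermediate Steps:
a = 9 (a = 4 + 5 = 9)
l(v, M) = -9 + v (l(v, M) = v + 9*(-1) = v - 9 = -9 + v)
l(32, 17)*446 - 196 = (-9 + 32)*446 - 196 = 23*446 - 196 = 10258 - 196 = 10062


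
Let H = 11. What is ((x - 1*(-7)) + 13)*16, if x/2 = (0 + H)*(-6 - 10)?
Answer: -5312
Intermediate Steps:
x = -352 (x = 2*((0 + 11)*(-6 - 10)) = 2*(11*(-16)) = 2*(-176) = -352)
((x - 1*(-7)) + 13)*16 = ((-352 - 1*(-7)) + 13)*16 = ((-352 + 7) + 13)*16 = (-345 + 13)*16 = -332*16 = -5312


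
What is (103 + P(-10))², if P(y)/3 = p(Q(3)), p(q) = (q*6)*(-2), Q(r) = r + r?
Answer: 12769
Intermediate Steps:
Q(r) = 2*r
p(q) = -12*q (p(q) = (6*q)*(-2) = -12*q)
P(y) = -216 (P(y) = 3*(-24*3) = 3*(-12*6) = 3*(-72) = -216)
(103 + P(-10))² = (103 - 216)² = (-113)² = 12769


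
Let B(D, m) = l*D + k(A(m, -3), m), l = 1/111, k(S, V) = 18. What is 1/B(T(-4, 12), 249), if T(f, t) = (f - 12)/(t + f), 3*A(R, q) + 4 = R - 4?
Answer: 111/1996 ≈ 0.055611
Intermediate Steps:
A(R, q) = -8/3 + R/3 (A(R, q) = -4/3 + (R - 4)/3 = -4/3 + (-4 + R)/3 = -4/3 + (-4/3 + R/3) = -8/3 + R/3)
T(f, t) = (-12 + f)/(f + t)
l = 1/111 ≈ 0.0090090
B(D, m) = 18 + D/111 (B(D, m) = D/111 + 18 = 18 + D/111)
1/B(T(-4, 12), 249) = 1/(18 + ((-12 - 4)/(-4 + 12))/111) = 1/(18 + (-16/8)/111) = 1/(18 + ((⅛)*(-16))/111) = 1/(18 + (1/111)*(-2)) = 1/(18 - 2/111) = 1/(1996/111) = 111/1996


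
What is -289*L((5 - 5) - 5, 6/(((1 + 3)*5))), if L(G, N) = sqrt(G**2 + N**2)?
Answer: -289*sqrt(2509)/10 ≈ -1447.6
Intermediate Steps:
-289*L((5 - 5) - 5, 6/(((1 + 3)*5))) = -289*sqrt(((5 - 5) - 5)**2 + (6/(((1 + 3)*5)))**2) = -289*sqrt((0 - 5)**2 + (6/((4*5)))**2) = -289*sqrt((-5)**2 + (6/20)**2) = -289*sqrt(25 + (6*(1/20))**2) = -289*sqrt(25 + (3/10)**2) = -289*sqrt(25 + 9/100) = -289*sqrt(2509)/10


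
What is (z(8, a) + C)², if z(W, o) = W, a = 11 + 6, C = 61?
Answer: 4761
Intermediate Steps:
a = 17
(z(8, a) + C)² = (8 + 61)² = 69² = 4761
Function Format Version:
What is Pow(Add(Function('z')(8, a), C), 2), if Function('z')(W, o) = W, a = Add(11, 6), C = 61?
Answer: 4761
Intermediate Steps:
a = 17
Pow(Add(Function('z')(8, a), C), 2) = Pow(Add(8, 61), 2) = Pow(69, 2) = 4761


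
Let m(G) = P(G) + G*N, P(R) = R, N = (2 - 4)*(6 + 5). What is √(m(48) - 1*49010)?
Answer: I*√50018 ≈ 223.65*I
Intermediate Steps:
N = -22 (N = -2*11 = -22)
m(G) = -21*G (m(G) = G + G*(-22) = G - 22*G = -21*G)
√(m(48) - 1*49010) = √(-21*48 - 1*49010) = √(-1008 - 49010) = √(-50018) = I*√50018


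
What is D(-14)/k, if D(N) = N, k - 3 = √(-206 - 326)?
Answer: -42/541 + 28*I*√133/541 ≈ -0.077634 + 0.59688*I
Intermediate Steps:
k = 3 + 2*I*√133 (k = 3 + √(-206 - 326) = 3 + √(-532) = 3 + 2*I*√133 ≈ 3.0 + 23.065*I)
D(-14)/k = -14/(3 + 2*I*√133)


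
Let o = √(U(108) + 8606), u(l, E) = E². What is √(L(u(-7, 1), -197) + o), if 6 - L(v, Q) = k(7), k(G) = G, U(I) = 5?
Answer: √(-1 + √8611) ≈ 9.5810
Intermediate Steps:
L(v, Q) = -1 (L(v, Q) = 6 - 1*7 = 6 - 7 = -1)
o = √8611 (o = √(5 + 8606) = √8611 ≈ 92.795)
√(L(u(-7, 1), -197) + o) = √(-1 + √8611)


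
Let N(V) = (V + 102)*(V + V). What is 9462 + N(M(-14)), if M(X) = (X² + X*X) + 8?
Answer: 411062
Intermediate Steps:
M(X) = 8 + 2*X² (M(X) = (X² + X²) + 8 = 2*X² + 8 = 8 + 2*X²)
N(V) = 2*V*(102 + V) (N(V) = (102 + V)*(2*V) = 2*V*(102 + V))
9462 + N(M(-14)) = 9462 + 2*(8 + 2*(-14)²)*(102 + (8 + 2*(-14)²)) = 9462 + 2*(8 + 2*196)*(102 + (8 + 2*196)) = 9462 + 2*(8 + 392)*(102 + (8 + 392)) = 9462 + 2*400*(102 + 400) = 9462 + 2*400*502 = 9462 + 401600 = 411062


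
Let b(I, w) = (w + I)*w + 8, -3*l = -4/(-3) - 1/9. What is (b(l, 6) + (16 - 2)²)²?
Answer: 4571044/81 ≈ 56433.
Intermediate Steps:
l = -11/27 (l = -(-4/(-3) - 1/9)/3 = -(-4*(-⅓) - 1*⅑)/3 = -(4/3 - ⅑)/3 = -⅓*11/9 = -11/27 ≈ -0.40741)
b(I, w) = 8 + w*(I + w) (b(I, w) = (I + w)*w + 8 = w*(I + w) + 8 = 8 + w*(I + w))
(b(l, 6) + (16 - 2)²)² = ((8 + 6² - 11/27*6) + (16 - 2)²)² = ((8 + 36 - 22/9) + 14²)² = (374/9 + 196)² = (2138/9)² = 4571044/81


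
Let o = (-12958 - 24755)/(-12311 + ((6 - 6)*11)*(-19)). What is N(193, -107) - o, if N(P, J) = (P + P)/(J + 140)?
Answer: 269809/31251 ≈ 8.6336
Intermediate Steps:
N(P, J) = 2*P/(140 + J) (N(P, J) = (2*P)/(140 + J) = 2*P/(140 + J))
o = 2901/947 (o = -37713/(-12311 + (0*11)*(-19)) = -37713/(-12311 + 0*(-19)) = -37713/(-12311 + 0) = -37713/(-12311) = -37713*(-1/12311) = 2901/947 ≈ 3.0634)
N(193, -107) - o = 2*193/(140 - 107) - 1*2901/947 = 2*193/33 - 2901/947 = 2*193*(1/33) - 2901/947 = 386/33 - 2901/947 = 269809/31251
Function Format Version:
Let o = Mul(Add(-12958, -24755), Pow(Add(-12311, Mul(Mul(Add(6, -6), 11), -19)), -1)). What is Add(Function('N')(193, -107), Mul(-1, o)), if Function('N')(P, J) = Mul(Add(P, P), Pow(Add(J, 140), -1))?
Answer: Rational(269809, 31251) ≈ 8.6336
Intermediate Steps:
Function('N')(P, J) = Mul(2, P, Pow(Add(140, J), -1)) (Function('N')(P, J) = Mul(Mul(2, P), Pow(Add(140, J), -1)) = Mul(2, P, Pow(Add(140, J), -1)))
o = Rational(2901, 947) (o = Mul(-37713, Pow(Add(-12311, Mul(Mul(0, 11), -19)), -1)) = Mul(-37713, Pow(Add(-12311, Mul(0, -19)), -1)) = Mul(-37713, Pow(Add(-12311, 0), -1)) = Mul(-37713, Pow(-12311, -1)) = Mul(-37713, Rational(-1, 12311)) = Rational(2901, 947) ≈ 3.0634)
Add(Function('N')(193, -107), Mul(-1, o)) = Add(Mul(2, 193, Pow(Add(140, -107), -1)), Mul(-1, Rational(2901, 947))) = Add(Mul(2, 193, Pow(33, -1)), Rational(-2901, 947)) = Add(Mul(2, 193, Rational(1, 33)), Rational(-2901, 947)) = Add(Rational(386, 33), Rational(-2901, 947)) = Rational(269809, 31251)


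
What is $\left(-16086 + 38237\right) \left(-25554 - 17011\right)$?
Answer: $-942857315$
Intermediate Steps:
$\left(-16086 + 38237\right) \left(-25554 - 17011\right) = 22151 \left(-42565\right) = -942857315$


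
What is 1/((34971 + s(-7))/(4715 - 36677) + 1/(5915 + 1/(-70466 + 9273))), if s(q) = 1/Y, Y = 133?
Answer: -256442989239654/280542018717493 ≈ -0.91410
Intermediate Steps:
s(q) = 1/133
1/((34971 + s(-7))/(4715 - 36677) + 1/(5915 + 1/(-70466 + 9273))) = 1/((34971 + 1/133)/(4715 - 36677) + 1/(5915 + 1/(-70466 + 9273))) = 1/((4651144/133)/(-31962) + 1/(5915 + 1/(-61193))) = 1/((4651144/133)*(-1/31962) + 1/(5915 - 1/61193)) = 1/(-2325572/2125473 + 1/(361956594/61193)) = 1/(-2325572/2125473 + 61193/361956594) = 1/(-280542018717493/256442989239654) = -256442989239654/280542018717493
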